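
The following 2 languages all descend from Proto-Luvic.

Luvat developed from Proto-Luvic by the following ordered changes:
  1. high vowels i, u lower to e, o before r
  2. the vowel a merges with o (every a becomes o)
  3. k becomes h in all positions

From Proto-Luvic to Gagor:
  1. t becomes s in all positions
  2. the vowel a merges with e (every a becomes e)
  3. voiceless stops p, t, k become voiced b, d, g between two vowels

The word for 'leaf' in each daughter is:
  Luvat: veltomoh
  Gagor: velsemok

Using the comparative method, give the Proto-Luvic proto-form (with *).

*veltamok

Position 4: Luvat has t, Gagor has s. Luvat preserves t here (none of its changes turn any other segment into t), so the proto-segment is *t.
Position 5: Luvat has o, Gagor has e. Taking the neighbouring segments as reconstructed: Luvat o could go back to *a or *o; Gagor e could go back to *a or *e — the one source consistent with every daughter is *a.
This points to *veltamok. Verify forward in each daughter:
Luvat: start from *veltamok.
  rule 1: no change — veltamok
  rule 2 (vowel merger): veltamok → veltomok
  rule 3 (unconditioned shift): veltomok → veltomoh
  ⇒ Luvat veltomoh
Gagor: start from *veltamok.
  rule 1 (unconditioned shift): veltamok → velsamok
  rule 2 (vowel merger): velsamok → velsemok
  rule 3: no change — velsemok
  ⇒ Gagor velsemok
Only *veltamok yields all of Luvat veltomoh, Gagor velsemok.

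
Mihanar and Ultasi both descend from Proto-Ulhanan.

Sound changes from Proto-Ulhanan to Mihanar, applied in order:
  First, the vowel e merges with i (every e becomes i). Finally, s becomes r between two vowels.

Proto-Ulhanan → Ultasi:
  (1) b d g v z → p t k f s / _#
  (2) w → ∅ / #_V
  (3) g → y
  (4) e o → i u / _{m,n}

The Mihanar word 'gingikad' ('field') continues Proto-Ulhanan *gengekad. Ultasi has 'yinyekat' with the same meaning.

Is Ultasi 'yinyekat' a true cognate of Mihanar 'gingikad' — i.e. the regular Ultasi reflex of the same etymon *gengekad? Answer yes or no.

Derive the expected Ultasi reflex of *gengekad:
Ultasi: *gengekad > gengekat > yenyekat > yinyekat  (by final devoicing, unconditioned shift, pre-nasal raising)
Ultasi 'yinyekat' matches the regular reflex exactly, so the pair is cognate.

yes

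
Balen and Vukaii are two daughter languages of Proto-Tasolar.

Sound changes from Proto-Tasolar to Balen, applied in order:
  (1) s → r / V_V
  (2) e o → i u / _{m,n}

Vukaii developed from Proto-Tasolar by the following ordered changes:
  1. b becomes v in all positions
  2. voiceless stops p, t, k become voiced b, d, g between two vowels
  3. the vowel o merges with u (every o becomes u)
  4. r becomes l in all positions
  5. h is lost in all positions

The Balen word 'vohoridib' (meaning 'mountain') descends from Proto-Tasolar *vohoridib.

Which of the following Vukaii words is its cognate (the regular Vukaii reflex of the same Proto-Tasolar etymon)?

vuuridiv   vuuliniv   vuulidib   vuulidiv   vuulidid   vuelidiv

Vukaii: *vohoridib > vohoridiv > vuhuridiv > vuhulidiv > vuulidiv  (by unconditioned shift, vowel merger, unconditioned shift, h-loss)
The other candidates each miss or misapply at least one Vukaii change.

vuulidiv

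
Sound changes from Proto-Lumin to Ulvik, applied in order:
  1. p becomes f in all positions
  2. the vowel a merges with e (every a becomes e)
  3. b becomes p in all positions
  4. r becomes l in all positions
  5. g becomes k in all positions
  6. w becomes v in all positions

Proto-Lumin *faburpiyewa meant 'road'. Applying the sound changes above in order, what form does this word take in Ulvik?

fepulfiyeve

Ulvik: *faburpiyewa
  faburpiyewa → faburfiyewa   [unconditioned shift]
  faburfiyewa → feburfiyewe   [vowel merger]
  feburfiyewe → fepurfiyewe   [unconditioned shift]
  fepurfiyewe → fepulfiyewe   [unconditioned shift]
  fepulfiyewe (rule 5 does not apply)
  fepulfiyewe → fepulfiyeve   [unconditioned shift]
  giving Ulvik fepulfiyeve.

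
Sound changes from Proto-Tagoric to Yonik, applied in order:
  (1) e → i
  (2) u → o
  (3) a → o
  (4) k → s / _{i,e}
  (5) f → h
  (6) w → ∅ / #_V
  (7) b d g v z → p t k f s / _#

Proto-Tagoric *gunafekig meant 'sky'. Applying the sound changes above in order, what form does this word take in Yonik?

Yonik: *gunafekig > gunafikig > gonafikig > gonofikig > gonofisig > gonohisig > gonohisik  (by vowel merger, vowel merger, vowel merger, palatalisation, unconditioned shift, final devoicing)

gonohisik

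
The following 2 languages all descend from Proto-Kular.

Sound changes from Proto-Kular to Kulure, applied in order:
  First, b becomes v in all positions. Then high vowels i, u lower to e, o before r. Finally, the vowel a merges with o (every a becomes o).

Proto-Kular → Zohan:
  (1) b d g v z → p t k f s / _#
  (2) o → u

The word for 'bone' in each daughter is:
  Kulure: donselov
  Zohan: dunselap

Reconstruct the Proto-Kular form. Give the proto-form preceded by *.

*donselab

Position 2: Kulure has o, Zohan has u. Taking the neighbouring segments as reconstructed: Kulure o could go back to *a or *o; Zohan u could go back to *o or *u — the one source consistent with every daughter is *o.
Position 8: Kulure has v, Zohan has p. Taking the neighbouring segments as reconstructed: Kulure v could go back to *b or *v; Zohan p could go back to *p or *b — the one source consistent with every daughter is *b.
Position 7: Kulure has o, Zohan has a. Zohan preserves a here (none of its changes turn any other segment into a), so the proto-segment is *a.
The remaining positions agree across the daughters. Check the candidate against every language:
Kulure: *donselab
  donselab → donselav   [unconditioned shift]
  donselav (rule 2 does not apply)
  donselav → donselov   [vowel merger]
  giving Kulure donselov.
Zohan: *donselab > donselap > dunselap  (by final devoicing, vowel merger)
Only *donselab yields all of Kulure donselov, Zohan dunselap.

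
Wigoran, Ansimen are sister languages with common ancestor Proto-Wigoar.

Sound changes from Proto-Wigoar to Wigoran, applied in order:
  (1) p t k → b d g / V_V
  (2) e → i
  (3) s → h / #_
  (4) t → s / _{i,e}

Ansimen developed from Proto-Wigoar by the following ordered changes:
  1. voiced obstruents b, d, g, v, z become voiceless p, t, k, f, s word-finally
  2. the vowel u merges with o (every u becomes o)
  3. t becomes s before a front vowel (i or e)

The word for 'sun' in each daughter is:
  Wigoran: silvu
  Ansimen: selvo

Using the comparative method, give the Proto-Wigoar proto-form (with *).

*telvu

Position 1: Wigoran has s, Ansimen has s. Taking the neighbouring segments as reconstructed: Wigoran s can only go back to *t; Ansimen s could go back to *t or *s — the one source consistent with every daughter is *t.
Position 2: Wigoran has i, Ansimen has e. Ansimen preserves e here (none of its changes turn any other segment into e), so the proto-segment is *e.
Continuing position by position gives *telvu; check it forward:
Wigoran: start from *telvu.
  rule 1: no change — telvu
  rule 2 (vowel merger): telvu → tilvu
  rule 3: no change — tilvu
  rule 4 (palatalisation): tilvu → silvu
  ⇒ Wigoran silvu
Ansimen: *telvu
  telvu (rule 1 does not apply)
  telvu → telvo   [vowel merger]
  telvo → selvo   [palatalisation]
  giving Ansimen selvo.
*telvu is the unique common source.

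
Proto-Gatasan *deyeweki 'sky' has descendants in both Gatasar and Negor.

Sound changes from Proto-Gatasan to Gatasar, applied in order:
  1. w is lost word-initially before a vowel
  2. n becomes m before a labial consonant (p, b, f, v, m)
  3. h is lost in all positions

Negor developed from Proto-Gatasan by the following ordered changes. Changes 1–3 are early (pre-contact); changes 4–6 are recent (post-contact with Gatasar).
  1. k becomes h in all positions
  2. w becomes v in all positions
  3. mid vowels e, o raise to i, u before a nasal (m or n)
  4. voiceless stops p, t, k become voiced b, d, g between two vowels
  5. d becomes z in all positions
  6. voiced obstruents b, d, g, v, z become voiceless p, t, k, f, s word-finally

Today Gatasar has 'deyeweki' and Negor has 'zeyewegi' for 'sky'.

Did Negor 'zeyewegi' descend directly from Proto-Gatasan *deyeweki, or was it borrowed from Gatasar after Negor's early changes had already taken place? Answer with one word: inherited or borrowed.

borrowed

If inherited, *deyeweki would pass through all of Negor's changes:
Negor: *deyeweki > deyewehi > deyevehi > zeyevehi  (by unconditioned shift, unconditioned shift, unconditioned shift)
If borrowed from Gatasar 'deyeweki' after the early changes, it would undergo only the recent ones:
  rule 4 (intervocalic voicing): deyeweki → deyewegi
  rule 5 (unconditioned shift): deyewegi → zeyewegi
  rule 6 (final devoicing): no change (zeyewegi)
  ⇒ as a loan: zeyewegi
Negor 'zeyewegi' matches the loan outcome 'zeyewegi', not the inherited 'zeyevehi' — it skipped the early Negor changes, so it was borrowed from Gatasar.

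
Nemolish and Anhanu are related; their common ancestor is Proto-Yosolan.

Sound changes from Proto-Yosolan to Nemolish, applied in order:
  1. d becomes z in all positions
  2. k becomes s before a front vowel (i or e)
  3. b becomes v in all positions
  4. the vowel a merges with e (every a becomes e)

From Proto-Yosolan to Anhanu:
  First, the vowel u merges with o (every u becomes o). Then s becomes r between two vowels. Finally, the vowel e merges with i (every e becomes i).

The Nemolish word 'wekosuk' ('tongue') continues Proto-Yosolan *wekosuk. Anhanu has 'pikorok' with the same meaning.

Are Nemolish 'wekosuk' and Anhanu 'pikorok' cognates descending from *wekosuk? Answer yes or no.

no

Derive the expected Anhanu reflex of *wekosuk:
Anhanu: *wekosuk
  wekosuk → wekosok   [vowel merger]
  wekosok → wekorok   [rhotacism]
  wekorok → wikorok   [vowel merger]
  giving Anhanu wikorok.
The regular Anhanu reflex would be 'wikorok', but the attested form is 'pikorok'. The correspondence is irregular, so they are not cognates (the Anhanu form has a different source).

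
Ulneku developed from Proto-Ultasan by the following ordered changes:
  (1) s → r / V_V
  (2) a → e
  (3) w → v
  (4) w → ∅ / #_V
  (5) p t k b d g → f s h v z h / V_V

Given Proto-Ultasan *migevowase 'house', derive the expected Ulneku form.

Ulneku: start from *migevowase.
  rule 1 (rhotacism): migevowase → migevoware
  rule 2 (vowel merger): migevoware → migevowere
  rule 3 (unconditioned shift): migevowere → migevovere
  rule 4: no change — migevovere
  rule 5 (intervocalic lenition): migevovere → mihevovere
  ⇒ Ulneku mihevovere

mihevovere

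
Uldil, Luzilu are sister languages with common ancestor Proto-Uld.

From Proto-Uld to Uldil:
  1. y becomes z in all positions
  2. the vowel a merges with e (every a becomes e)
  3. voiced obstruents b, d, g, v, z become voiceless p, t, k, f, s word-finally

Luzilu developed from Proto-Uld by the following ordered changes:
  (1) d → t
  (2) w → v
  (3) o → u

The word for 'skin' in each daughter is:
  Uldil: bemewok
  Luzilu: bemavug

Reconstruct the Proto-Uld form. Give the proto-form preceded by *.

Position 6: Uldil has o, Luzilu has u. Uldil preserves o here (none of its changes turn any other segment into o), so the proto-segment is *o.
Position 5: Uldil has w, Luzilu has v. Uldil preserves w here (none of its changes turn any other segment into w), so the proto-segment is *w.
This points to *bemawog. Verify forward in each daughter:
Uldil: start from *bemawog.
  rule 1: no change — bemawog
  rule 2 (vowel merger): bemawog → bemewog
  rule 3 (final devoicing): bemewog → bemewok
  ⇒ Uldil bemewok
Luzilu: *bemawog > bemavog > bemavug  (by unconditioned shift, vowel merger)
Only *bemawog yields all of Uldil bemewok, Luzilu bemavug.

*bemawog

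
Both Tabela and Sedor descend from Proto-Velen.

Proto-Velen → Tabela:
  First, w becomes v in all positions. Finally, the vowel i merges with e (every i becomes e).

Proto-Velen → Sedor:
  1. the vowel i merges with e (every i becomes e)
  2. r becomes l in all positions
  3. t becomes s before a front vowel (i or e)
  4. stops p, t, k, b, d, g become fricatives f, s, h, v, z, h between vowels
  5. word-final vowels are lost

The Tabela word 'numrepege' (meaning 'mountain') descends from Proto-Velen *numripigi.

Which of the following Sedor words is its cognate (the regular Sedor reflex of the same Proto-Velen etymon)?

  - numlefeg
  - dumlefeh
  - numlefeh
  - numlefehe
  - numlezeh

numlefeh

Sedor: start from *numripigi.
  rule 1 (vowel merger): numripigi → numrepege
  rule 2 (unconditioned shift): numrepege → numlepege
  rule 3: no change — numlepege
  rule 4 (intervocalic lenition): numlepege → numlefehe
  rule 5 (apocope): numlefehe → numlefeh
  ⇒ Sedor numlefeh
Among the options, 'numlefeh' alone shows every Sedor change applied in order.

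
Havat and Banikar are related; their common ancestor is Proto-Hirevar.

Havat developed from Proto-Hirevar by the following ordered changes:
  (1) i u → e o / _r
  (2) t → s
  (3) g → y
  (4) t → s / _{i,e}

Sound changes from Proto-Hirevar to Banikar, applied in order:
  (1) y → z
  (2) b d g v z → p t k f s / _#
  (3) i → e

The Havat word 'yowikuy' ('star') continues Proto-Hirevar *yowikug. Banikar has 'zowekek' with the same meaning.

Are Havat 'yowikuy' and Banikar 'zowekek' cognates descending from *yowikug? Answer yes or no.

Derive the expected Banikar reflex of *yowikug:
Banikar: *yowikug
  yowikug → zowikug   [unconditioned shift]
  zowikug → zowikuk   [final devoicing]
  zowikuk → zowekuk   [vowel merger]
  giving Banikar zowekuk.
The regular Banikar reflex would be 'zowekuk', but the attested form is 'zowekek'. The correspondence is irregular, so they are not cognates (the Banikar form has a different source).

no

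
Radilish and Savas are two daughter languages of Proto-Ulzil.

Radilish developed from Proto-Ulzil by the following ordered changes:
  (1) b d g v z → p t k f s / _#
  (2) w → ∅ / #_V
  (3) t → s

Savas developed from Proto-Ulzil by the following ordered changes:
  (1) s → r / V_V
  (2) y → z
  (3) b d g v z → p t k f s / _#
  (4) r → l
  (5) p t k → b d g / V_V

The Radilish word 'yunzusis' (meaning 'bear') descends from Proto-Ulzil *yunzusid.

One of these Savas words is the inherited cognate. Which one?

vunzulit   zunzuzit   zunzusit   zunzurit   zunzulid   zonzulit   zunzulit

zunzulit

Savas: *yunzusid > yunzurid > zunzurid > zunzurit > zunzulit  (by rhotacism, unconditioned shift, final devoicing, unconditioned shift)
Among the options, 'zunzulit' alone shows every Savas change applied in order.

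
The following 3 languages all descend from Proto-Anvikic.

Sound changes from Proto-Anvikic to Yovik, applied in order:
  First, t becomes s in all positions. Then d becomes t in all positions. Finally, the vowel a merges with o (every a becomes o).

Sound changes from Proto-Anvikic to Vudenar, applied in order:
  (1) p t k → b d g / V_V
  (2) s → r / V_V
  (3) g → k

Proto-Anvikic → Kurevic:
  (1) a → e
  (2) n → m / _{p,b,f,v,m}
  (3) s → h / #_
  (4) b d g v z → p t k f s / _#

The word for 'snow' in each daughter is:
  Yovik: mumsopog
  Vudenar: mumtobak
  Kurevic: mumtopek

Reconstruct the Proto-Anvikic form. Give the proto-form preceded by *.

*mumtopag

Position 4: Yovik has s, Vudenar has t, Kurevic has t. Vudenar preserves t here (none of its changes turn any other segment into t), so the proto-segment is *t.
Position 7: Yovik has o, Vudenar has a, Kurevic has e. Vudenar preserves a here (none of its changes turn any other segment into a), so the proto-segment is *a.
This points to *mumtopag. Verify forward in each daughter:
Yovik: *mumtopag
  mumtopag → mumsopag   [unconditioned shift]
  mumsopag (rule 2 does not apply)
  mumsopag → mumsopog   [vowel merger]
  giving Yovik mumsopog.
Vudenar: start from *mumtopag.
  rule 1 (intervocalic voicing): mumtopag → mumtobag
  rule 2: no change — mumtobag
  rule 3 (unconditioned shift): mumtobag → mumtobak
  ⇒ Vudenar mumtobak
Kurevic: start from *mumtopag.
  rule 1 (vowel merger): mumtopag → mumtopeg
  rule 2: no change — mumtopeg
  rule 3: no change — mumtopeg
  rule 4 (final devoicing): mumtopeg → mumtopek
  ⇒ Kurevic mumtopek
Only *mumtopag yields all of Yovik mumsopog, Vudenar mumtobak, Kurevic mumtopek.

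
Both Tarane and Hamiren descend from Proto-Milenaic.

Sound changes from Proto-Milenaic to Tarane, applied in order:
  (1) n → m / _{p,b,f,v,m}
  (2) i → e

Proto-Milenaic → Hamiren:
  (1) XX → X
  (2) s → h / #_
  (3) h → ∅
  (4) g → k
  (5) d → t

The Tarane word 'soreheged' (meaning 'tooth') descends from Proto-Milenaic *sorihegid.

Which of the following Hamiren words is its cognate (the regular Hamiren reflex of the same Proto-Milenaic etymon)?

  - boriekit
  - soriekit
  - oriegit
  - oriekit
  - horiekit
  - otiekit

oriekit

Hamiren: start from *sorihegid.
  rule 1: no change — sorihegid
  rule 2 (debuccalisation): sorihegid → horihegid
  rule 3 (h-loss): horihegid → oriegid
  rule 4 (unconditioned shift): oriegid → oriekid
  rule 5 (unconditioned shift): oriekid → oriekit
  ⇒ Hamiren oriekit
Among the options, 'oriekit' alone shows every Hamiren change applied in order.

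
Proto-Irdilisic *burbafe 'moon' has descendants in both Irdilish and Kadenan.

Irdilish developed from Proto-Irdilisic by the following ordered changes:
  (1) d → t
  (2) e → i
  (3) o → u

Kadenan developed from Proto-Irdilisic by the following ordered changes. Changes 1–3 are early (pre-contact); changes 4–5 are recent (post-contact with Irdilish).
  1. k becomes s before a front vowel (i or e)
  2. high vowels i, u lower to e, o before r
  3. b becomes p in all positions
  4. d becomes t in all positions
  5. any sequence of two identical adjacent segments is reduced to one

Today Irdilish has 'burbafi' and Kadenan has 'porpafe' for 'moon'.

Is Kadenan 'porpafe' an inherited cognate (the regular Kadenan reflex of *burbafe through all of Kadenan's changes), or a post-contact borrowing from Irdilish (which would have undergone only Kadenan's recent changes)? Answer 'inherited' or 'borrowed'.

inherited

If inherited, *burbafe would pass through all of Kadenan's changes:
Kadenan: start from *burbafe.
  rule 1: no change — burbafe
  rule 2 (pre-rhotic lowering): burbafe → borbafe
  rule 3 (unconditioned shift): borbafe → porpafe
  rule 4: no change — porpafe
  rule 5: no change — porpafe
  ⇒ Kadenan porpafe
If borrowed from Irdilish 'burbafi' after the early changes, it would undergo only the recent ones:
  rule 4 (unconditioned shift): no change (burbafi)
  rule 5 (degemination): no change (burbafi)
  ⇒ as a loan: burbafi
Kadenan 'porpafe' matches the inherited outcome exactly, so it is an inherited cognate, not a loan.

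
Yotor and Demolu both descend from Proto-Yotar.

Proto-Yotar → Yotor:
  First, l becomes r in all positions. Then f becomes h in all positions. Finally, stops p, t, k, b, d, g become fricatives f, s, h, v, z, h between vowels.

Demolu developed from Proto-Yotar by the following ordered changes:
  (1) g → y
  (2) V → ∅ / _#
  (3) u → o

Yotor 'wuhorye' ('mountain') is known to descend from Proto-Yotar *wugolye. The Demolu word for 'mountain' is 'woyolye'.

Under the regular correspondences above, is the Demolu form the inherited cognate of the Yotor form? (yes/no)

Derive the expected Demolu reflex of *wugolye:
Demolu: start from *wugolye.
  rule 1 (unconditioned shift): wugolye → wuyolye
  rule 2 (apocope): wuyolye → wuyoly
  rule 3 (vowel merger): wuyoly → woyoly
  ⇒ Demolu woyoly
The regular Demolu reflex would be 'woyoly', but the attested form is 'woyolye'. The correspondence is irregular, so they are not cognates (the Demolu form has a different source).

no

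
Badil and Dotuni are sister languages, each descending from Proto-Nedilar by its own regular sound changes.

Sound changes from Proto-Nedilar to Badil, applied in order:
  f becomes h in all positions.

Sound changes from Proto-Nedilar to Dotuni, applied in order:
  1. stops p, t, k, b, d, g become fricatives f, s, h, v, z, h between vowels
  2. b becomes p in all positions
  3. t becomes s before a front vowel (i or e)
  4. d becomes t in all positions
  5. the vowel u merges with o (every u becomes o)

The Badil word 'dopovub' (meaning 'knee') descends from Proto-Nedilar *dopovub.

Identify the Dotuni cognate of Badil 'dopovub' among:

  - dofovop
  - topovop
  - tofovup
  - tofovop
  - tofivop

Dotuni: *dopovub > dofovub > dofovup > tofovup > tofovop  (by intervocalic lenition, unconditioned shift, unconditioned shift, vowel merger)

tofovop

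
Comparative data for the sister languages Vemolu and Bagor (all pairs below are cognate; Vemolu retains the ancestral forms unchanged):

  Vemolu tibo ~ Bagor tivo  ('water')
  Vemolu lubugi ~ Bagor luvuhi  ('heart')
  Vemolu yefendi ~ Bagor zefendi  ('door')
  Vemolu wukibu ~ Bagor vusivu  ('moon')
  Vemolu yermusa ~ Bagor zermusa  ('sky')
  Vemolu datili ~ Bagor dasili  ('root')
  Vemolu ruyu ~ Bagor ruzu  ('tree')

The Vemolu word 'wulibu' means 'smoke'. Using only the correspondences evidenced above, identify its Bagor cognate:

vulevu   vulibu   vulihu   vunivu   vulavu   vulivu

wukibu ~ vusivu — Vemolu w corresponds to Bagor v word-initially before a back vowel.
lubugi ~ luvuhi, wukibu ~ vusivu — Vemolu b corresponds to Bagor v between vowels (before a back vowel).
Applying these to Vemolu 'wulibu':
  wulibu → vulibu   (w→v word-initially before a back vowel)
  vulibu → vulivu   (b→v between vowels (before a back vowel))
So the Bagor cognate is 'vulivu'.

vulivu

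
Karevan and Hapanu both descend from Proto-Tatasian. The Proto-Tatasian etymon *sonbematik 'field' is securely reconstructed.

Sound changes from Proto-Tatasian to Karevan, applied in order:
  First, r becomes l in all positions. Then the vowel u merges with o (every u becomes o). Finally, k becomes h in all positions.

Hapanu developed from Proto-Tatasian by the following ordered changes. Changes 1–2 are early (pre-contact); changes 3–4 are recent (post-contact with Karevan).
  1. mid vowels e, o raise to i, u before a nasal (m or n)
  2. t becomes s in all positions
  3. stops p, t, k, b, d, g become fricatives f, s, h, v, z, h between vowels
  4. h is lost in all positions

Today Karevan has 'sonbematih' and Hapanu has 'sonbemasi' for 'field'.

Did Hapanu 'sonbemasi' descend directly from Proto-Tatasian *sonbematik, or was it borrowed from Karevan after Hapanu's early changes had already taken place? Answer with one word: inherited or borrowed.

borrowed

If inherited, *sonbematik would pass through all of Hapanu's changes:
Hapanu: start from *sonbematik.
  rule 1 (pre-nasal raising): sonbematik → sunbimatik
  rule 2 (unconditioned shift): sunbimatik → sunbimasik
  rule 3: no change — sunbimasik
  rule 4: no change — sunbimasik
  ⇒ Hapanu sunbimasik
If borrowed from Karevan 'sonbematih' after the early changes, it would undergo only the recent ones:
  rule 3 (intervocalic lenition): sonbematih → sonbemasih
  rule 4 (h-loss): sonbemasih → sonbemasi
  ⇒ as a loan: sonbemasi
Hapanu 'sonbemasi' matches the loan outcome 'sonbemasi', not the inherited 'sunbimasik' — it skipped the early Hapanu changes, so it was borrowed from Karevan.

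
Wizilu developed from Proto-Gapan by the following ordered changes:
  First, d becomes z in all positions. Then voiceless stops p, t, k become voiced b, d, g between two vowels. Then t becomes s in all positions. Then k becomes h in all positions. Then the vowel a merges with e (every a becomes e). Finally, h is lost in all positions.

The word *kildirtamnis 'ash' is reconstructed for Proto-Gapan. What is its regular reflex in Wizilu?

Wizilu: *kildirtamnis > kilzirtamnis > kilzirsamnis > hilzirsamnis > hilzirsemnis > ilzirsemnis  (by unconditioned shift, unconditioned shift, unconditioned shift, vowel merger, h-loss)

ilzirsemnis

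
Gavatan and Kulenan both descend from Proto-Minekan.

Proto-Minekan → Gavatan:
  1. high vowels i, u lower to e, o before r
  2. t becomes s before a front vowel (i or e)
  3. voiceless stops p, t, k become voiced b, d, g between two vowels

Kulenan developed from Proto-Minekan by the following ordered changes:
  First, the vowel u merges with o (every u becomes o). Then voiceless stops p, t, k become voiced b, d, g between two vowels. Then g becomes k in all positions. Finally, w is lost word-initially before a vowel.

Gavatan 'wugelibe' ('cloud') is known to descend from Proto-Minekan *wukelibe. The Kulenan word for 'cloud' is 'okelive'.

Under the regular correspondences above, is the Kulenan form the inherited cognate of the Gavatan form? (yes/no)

no

Derive the expected Kulenan reflex of *wukelibe:
Kulenan: *wukelibe
  wukelibe → wokelibe   [vowel merger]
  wokelibe → wogelibe   [intervocalic voicing]
  wogelibe → wokelibe   [unconditioned shift]
  wokelibe → okelibe   [glide loss]
  giving Kulenan okelibe.
The regular Kulenan reflex would be 'okelibe', but the attested form is 'okelive'. The correspondence is irregular, so they are not cognates (the Kulenan form has a different source).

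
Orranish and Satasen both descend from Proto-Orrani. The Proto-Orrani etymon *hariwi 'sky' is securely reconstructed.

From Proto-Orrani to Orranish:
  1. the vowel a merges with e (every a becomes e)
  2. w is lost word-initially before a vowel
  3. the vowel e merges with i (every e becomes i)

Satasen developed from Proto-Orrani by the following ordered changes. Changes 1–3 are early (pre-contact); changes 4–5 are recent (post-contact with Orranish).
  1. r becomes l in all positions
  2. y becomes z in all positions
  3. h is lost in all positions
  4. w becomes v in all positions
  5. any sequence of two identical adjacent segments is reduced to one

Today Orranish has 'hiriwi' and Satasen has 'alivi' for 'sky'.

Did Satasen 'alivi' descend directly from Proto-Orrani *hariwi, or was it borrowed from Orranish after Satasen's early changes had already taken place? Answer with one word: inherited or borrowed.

If inherited, *hariwi would pass through all of Satasen's changes:
Satasen: *hariwi
  hariwi → haliwi   [unconditioned shift]
  haliwi (rule 2 does not apply)
  haliwi → aliwi   [h-loss]
  aliwi → alivi   [unconditioned shift]
  alivi (rule 5 does not apply)
  giving Satasen alivi.
If borrowed from Orranish 'hiriwi' after the early changes, it would undergo only the recent ones:
  rule 4 (unconditioned shift): hiriwi → hirivi
  rule 5 (degemination): no change (hirivi)
  ⇒ as a loan: hirivi
Satasen 'alivi' matches the inherited outcome exactly, so it is an inherited cognate, not a loan.

inherited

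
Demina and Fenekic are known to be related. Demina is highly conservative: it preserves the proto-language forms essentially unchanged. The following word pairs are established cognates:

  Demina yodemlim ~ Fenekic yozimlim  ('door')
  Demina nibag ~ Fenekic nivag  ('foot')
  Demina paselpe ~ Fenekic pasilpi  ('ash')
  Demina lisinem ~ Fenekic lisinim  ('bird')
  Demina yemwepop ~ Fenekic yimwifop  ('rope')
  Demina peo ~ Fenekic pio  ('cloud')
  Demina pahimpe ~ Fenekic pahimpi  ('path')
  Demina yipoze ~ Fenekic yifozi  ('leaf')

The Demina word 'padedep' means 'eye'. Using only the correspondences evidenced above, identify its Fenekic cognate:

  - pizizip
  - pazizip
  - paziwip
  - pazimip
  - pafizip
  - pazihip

yodemlim ~ yozimlim — Demina d corresponds to Fenekic z between vowels (before a front vowel).
paselpe ~ pasilpi — Demina e corresponds to Fenekic i after a consonant, before a consonant other than r, m, n, p, b, f, v.
yemwepop ~ yimwifop — Demina e corresponds to Fenekic i after a consonant, before a labial obstruent.
Applying these to Demina 'padedep':
  padedep → pazedep   (d→z between vowels (before a front vowel))
  pazedep → pazidep   (e→i after a consonant, before a consonant other than r, m, n, p, b, f, v)
  pazidep → pazizep   (d→z between vowels (before a front vowel))
  pazizep → pazizip   (e→i after a consonant, before a labial obstruent)
So the Fenekic cognate is 'pazizip'.

pazizip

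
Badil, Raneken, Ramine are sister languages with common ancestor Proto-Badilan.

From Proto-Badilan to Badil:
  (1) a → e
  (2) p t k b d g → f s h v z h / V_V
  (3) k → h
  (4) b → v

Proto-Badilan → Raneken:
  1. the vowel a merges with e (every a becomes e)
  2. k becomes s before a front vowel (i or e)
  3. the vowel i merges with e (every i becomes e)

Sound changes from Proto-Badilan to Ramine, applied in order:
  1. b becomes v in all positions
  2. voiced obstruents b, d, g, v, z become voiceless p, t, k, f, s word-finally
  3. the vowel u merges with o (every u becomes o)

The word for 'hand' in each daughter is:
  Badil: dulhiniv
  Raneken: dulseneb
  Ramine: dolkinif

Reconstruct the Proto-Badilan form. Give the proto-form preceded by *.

Position 4: Badil has h, Raneken has s, Ramine has k. Taking the neighbouring segments as reconstructed: Badil h could go back to *k or *h; Raneken s could go back to *k or *s; Ramine k can only go back to *k — the one source consistent with every daughter is *k.
Position 8: Badil has v, Raneken has b, Ramine has f. Raneken preserves b here (none of its changes turn any other segment into b), so the proto-segment is *b.
This points to *dulkinib. Verify forward in each daughter:
Badil: start from *dulkinib.
  rule 1: no change — dulkinib
  rule 2: no change — dulkinib
  rule 3 (unconditioned shift): dulkinib → dulhinib
  rule 4 (unconditioned shift): dulhinib → dulhiniv
  ⇒ Badil dulhiniv
Raneken: *dulkinib
  dulkinib (rule 1 does not apply)
  dulkinib → dulsinib   [palatalisation]
  dulsinib → dulseneb   [vowel merger]
  giving Raneken dulseneb.
Ramine: start from *dulkinib.
  rule 1 (unconditioned shift): dulkinib → dulkiniv
  rule 2 (final devoicing): dulkiniv → dulkinif
  rule 3 (vowel merger): dulkinif → dolkinif
  ⇒ Ramine dolkinif
Only *dulkinib yields all of Badil dulhiniv, Raneken dulseneb, Ramine dolkinif.

*dulkinib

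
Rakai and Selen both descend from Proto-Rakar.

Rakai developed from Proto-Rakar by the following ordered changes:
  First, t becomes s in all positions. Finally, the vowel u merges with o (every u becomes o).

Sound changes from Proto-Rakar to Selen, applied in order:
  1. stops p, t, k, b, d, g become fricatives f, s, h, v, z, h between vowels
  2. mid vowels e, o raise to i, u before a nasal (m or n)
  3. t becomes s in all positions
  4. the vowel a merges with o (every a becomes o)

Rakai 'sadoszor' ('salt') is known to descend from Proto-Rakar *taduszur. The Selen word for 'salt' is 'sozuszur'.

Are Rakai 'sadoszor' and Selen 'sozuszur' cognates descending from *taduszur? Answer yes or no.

Derive the expected Selen reflex of *taduszur:
Selen: start from *taduszur.
  rule 1 (intervocalic lenition): taduszur → tazuszur
  rule 2: no change — tazuszur
  rule 3 (unconditioned shift): tazuszur → sazuszur
  rule 4 (vowel merger): sazuszur → sozuszur
  ⇒ Selen sozuszur
Selen 'sozuszur' matches the regular reflex exactly, so the pair is cognate.

yes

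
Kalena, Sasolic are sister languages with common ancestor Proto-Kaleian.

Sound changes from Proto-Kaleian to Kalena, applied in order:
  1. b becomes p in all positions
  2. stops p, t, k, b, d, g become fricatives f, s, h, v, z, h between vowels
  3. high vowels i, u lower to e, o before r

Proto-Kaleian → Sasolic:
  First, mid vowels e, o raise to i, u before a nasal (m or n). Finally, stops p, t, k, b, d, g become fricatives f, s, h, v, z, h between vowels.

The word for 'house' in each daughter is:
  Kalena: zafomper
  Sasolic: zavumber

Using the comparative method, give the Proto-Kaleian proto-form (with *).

*zabomber

Position 6: Kalena has p, Sasolic has b. Sasolic preserves b here (none of its changes turn any other segment into b), so the proto-segment is *b.
Position 4: Kalena has o, Sasolic has u. Taking the neighbouring segments as reconstructed: Kalena o can only go back to *o; Sasolic u could go back to *o or *u — the one source consistent with every daughter is *o.
This points to *zabomber. Verify forward in each daughter:
Kalena: *zabomber > zapomper > zafomper  (by unconditioned shift, intervocalic lenition)
Sasolic: *zabomber > zabumber > zavumber  (by pre-nasal raising, intervocalic lenition)
No other proto-form is consistent with every reflex, so the reconstruction is *zabomber.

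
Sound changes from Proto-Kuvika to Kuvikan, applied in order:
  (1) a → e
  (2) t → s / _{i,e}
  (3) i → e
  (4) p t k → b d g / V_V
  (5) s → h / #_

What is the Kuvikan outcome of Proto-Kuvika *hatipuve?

hesebuve

Kuvikan: *hatipuve > hetipuve > hesipuve > hesepuve > hesebuve  (by vowel merger, palatalisation, vowel merger, intervocalic voicing)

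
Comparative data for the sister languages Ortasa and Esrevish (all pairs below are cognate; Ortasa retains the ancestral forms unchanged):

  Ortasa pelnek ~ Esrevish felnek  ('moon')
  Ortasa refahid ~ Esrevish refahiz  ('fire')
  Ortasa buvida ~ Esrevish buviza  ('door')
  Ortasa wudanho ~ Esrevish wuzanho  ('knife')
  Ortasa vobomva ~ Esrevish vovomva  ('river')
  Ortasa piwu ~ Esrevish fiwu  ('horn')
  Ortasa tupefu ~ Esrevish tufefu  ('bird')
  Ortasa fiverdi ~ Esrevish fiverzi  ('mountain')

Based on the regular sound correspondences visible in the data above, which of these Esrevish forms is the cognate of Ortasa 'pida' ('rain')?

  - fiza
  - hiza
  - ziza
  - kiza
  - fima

fiza

piwu ~ fiwu — Ortasa p corresponds to Esrevish f word-initially before a front vowel.
buvida ~ buviza, wudanho ~ wuzanho — Ortasa d corresponds to Esrevish z between vowels (before a back vowel).
Applying these to Ortasa 'pida':
  pida → fida   (p→f word-initially before a front vowel)
  fida → fiza   (d→z between vowels (before a back vowel))
So the Esrevish cognate is 'fiza'.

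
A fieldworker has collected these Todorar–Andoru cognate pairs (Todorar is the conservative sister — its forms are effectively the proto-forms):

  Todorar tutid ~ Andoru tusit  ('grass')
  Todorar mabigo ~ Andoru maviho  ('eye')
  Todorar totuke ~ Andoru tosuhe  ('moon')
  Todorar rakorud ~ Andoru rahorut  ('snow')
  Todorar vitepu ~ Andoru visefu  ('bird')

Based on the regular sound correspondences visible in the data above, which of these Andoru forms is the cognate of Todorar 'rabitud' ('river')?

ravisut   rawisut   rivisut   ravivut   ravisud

ravisut

mabigo ~ maviho — Todorar b corresponds to Andoru v between vowels (before a front vowel).
totuke ~ tosuhe — Todorar t corresponds to Andoru s between vowels (before a back vowel).
tutid ~ tusit, rakorud ~ rahorut — Todorar d corresponds to Andoru t word-finally.
Applying these to Todorar 'rabitud':
  rabitud → ravitud   (b→v between vowels (before a front vowel))
  ravitud → ravisud   (t→s between vowels (before a back vowel))
  ravisud → ravisut   (d→t word-finally)
So the Andoru cognate is 'ravisut'.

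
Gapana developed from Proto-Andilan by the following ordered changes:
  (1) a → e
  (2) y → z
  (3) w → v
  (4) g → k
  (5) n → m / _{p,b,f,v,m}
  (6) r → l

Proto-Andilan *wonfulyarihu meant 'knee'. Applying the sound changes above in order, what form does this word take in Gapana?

vomfulzelihu

Gapana: *wonfulyarihu
  wonfulyarihu → wonfulyerihu   [vowel merger]
  wonfulyerihu → wonfulzerihu   [unconditioned shift]
  wonfulzerihu → vonfulzerihu   [unconditioned shift]
  vonfulzerihu (rule 4 does not apply)
  vonfulzerihu → vomfulzerihu   [nasal place assimilation]
  vomfulzerihu → vomfulzelihu   [unconditioned shift]
  giving Gapana vomfulzelihu.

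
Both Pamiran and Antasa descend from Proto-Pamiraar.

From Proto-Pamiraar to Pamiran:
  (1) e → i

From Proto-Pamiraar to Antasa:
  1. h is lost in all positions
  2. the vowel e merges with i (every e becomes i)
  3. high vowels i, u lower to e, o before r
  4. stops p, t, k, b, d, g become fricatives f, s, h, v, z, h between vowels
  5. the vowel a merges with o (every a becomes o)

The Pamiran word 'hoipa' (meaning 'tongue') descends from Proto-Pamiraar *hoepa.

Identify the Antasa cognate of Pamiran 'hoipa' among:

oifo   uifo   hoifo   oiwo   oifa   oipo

oifo

Antasa: *hoepa
  hoepa → oepa   [h-loss]
  oepa → oipa   [vowel merger]
  oipa (rule 3 does not apply)
  oipa → oifa   [intervocalic lenition]
  oifa → oifo   [vowel merger]
  giving Antasa oifo.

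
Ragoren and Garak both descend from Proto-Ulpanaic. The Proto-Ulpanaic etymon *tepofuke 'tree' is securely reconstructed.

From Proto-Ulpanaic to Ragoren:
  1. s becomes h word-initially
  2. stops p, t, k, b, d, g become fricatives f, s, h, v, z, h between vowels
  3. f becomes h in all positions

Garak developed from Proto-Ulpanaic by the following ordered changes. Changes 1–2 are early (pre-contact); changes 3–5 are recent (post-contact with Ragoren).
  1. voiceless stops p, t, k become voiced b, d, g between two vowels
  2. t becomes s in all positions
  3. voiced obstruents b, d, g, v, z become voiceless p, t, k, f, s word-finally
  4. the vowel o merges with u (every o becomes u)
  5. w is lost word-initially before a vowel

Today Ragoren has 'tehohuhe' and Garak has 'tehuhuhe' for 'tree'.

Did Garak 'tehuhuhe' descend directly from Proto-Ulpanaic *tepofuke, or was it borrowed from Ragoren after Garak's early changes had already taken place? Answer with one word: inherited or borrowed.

borrowed

If inherited, *tepofuke would pass through all of Garak's changes:
Garak: start from *tepofuke.
  rule 1 (intervocalic voicing): tepofuke → tebofuge
  rule 2 (unconditioned shift): tebofuge → sebofuge
  rule 3: no change — sebofuge
  rule 4 (vowel merger): sebofuge → sebufuge
  rule 5: no change — sebufuge
  ⇒ Garak sebufuge
If borrowed from Ragoren 'tehohuhe' after the early changes, it would undergo only the recent ones:
  rule 3 (final devoicing): no change (tehohuhe)
  rule 4 (vowel merger): tehohuhe → tehuhuhe
  rule 5 (glide loss): no change (tehuhuhe)
  ⇒ as a loan: tehuhuhe
Garak 'tehuhuhe' matches the loan outcome 'tehuhuhe', not the inherited 'sebufuge' — it skipped the early Garak changes, so it was borrowed from Ragoren.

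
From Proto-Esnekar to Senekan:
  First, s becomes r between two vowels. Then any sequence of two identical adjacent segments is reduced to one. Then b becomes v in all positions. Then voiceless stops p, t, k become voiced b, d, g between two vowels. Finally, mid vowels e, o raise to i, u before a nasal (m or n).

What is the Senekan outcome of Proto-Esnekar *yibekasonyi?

Senekan: start from *yibekasonyi.
  rule 1 (rhotacism): yibekasonyi → yibekaronyi
  rule 2: no change — yibekaronyi
  rule 3 (unconditioned shift): yibekaronyi → yivekaronyi
  rule 4 (intervocalic voicing): yivekaronyi → yivegaronyi
  rule 5 (pre-nasal raising): yivegaronyi → yivegarunyi
  ⇒ Senekan yivegarunyi

yivegarunyi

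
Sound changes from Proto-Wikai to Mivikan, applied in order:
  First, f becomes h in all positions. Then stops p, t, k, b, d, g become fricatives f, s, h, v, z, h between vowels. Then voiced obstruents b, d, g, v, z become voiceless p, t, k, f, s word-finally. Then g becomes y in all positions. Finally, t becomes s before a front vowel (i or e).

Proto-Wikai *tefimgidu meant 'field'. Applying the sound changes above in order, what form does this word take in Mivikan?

sehimyizu

Mivikan: *tefimgidu > tehimgidu > tehimgizu > tehimyizu > sehimyizu  (by unconditioned shift, intervocalic lenition, unconditioned shift, palatalisation)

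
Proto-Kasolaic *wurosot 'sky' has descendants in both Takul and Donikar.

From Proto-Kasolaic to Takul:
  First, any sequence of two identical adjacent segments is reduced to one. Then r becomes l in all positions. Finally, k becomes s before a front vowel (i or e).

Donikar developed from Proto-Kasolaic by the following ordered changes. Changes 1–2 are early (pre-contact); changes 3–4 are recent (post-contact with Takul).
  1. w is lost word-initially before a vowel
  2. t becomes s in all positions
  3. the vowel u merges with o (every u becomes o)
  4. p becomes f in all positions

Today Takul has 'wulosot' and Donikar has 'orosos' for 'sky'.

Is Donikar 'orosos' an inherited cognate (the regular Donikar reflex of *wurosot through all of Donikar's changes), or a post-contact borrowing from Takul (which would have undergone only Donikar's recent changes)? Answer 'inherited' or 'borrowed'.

inherited

If inherited, *wurosot would pass through all of Donikar's changes:
Donikar: start from *wurosot.
  rule 1 (glide loss): wurosot → urosot
  rule 2 (unconditioned shift): urosot → urosos
  rule 3 (vowel merger): urosos → orosos
  rule 4: no change — orosos
  ⇒ Donikar orosos
If borrowed from Takul 'wulosot' after the early changes, it would undergo only the recent ones:
  rule 3 (vowel merger): wulosot → wolosot
  rule 4 (unconditioned shift): no change (wolosot)
  ⇒ as a loan: wolosot
Donikar 'orosos' matches the inherited outcome exactly, so it is an inherited cognate, not a loan.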